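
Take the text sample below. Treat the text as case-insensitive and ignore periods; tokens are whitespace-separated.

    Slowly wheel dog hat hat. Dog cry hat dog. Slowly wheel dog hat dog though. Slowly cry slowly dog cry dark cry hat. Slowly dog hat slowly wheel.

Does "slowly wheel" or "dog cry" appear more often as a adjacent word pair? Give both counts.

"slowly wheel": 3 occurrences
"dog cry": 2 occurrences

"slowly wheel" (3 vs 2)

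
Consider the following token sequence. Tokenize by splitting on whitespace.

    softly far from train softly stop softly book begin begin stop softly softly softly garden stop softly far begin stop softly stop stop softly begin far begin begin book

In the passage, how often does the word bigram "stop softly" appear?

Scanning the 28 overlapping bigram windows for "stop softly":
  position 6–7: stop softly
  position 11–12: stop softly
  position 16–17: stop softly
  position 20–21: stop softly
  position 23–24: stop softly

5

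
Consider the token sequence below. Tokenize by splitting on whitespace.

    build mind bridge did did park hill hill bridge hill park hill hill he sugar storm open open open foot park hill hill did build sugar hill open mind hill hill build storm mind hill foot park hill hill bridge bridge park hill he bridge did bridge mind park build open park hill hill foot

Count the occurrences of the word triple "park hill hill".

Scanning the 53 overlapping trigram windows for "park hill hill":
  position 6–8: park hill hill
  position 11–13: park hill hill
  position 21–23: park hill hill
  position 37–39: park hill hill
  position 52–54: park hill hill

5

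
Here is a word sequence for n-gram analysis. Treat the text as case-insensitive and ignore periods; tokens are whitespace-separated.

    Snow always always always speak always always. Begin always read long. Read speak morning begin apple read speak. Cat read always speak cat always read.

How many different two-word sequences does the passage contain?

18

25 tokens → 24 bigram windows in total.
Repeated bigrams (each contributes count−1 duplicates):
  always always: 3
  always read: 2
  always speak: 2
  read speak: 2
  speak cat: 2
6 duplicate windows → 24 − 6 = 18 distinct.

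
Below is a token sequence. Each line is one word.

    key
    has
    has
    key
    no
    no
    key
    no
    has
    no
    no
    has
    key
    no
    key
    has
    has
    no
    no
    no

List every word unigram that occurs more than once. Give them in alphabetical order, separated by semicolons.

has; key; no

Unigram counts meeting the condition (more than once):
  has: 6
  key: 5
  no: 9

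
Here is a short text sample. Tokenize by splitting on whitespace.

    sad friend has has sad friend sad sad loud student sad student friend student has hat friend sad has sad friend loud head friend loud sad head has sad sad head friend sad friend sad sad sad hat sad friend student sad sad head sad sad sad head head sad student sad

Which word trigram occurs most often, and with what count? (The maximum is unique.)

Trigram frequencies (highest first):
  sad sad head: 3
  has sad friend: 2
  sad friend sad: 2
  friend sad sad: 2
  sad sad sad: 2
  sad friend has: 1
  … (38 more, each ≤ 1)

"sad sad head", 3 times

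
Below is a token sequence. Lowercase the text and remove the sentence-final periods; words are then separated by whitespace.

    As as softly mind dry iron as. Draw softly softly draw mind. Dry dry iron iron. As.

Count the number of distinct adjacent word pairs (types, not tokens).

17 tokens → 16 bigram windows in total.
Repeated bigrams (each contributes count−1 duplicates):
  dry iron: 2
  iron as: 2
  mind dry: 2
3 duplicate windows → 16 − 3 = 13 distinct.

13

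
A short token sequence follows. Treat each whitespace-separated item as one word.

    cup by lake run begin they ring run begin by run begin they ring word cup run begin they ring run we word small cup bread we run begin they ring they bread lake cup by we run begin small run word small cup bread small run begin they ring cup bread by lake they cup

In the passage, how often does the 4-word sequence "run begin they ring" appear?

5

Scanning the 53 overlapping 4-gram windows for "run begin they ring":
  position 4–7: run begin they ring
  position 11–14: run begin they ring
  position 17–20: run begin they ring
  position 28–31: run begin they ring
  position 47–50: run begin they ring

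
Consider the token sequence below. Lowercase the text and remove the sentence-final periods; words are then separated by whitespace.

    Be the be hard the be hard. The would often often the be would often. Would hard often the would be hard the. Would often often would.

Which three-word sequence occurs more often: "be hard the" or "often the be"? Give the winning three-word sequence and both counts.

"be hard the" (3 vs 1)

"be hard the": 3 occurrences
"often the be": 1 occurrence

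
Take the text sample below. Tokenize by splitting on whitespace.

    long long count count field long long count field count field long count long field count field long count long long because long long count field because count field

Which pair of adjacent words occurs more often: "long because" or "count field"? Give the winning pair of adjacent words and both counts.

"count field" (6 vs 1)

"long because": 1 occurrence
"count field": 6 occurrences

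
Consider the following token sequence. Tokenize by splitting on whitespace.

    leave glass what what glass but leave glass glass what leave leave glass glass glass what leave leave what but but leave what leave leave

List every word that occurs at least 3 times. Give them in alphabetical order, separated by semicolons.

but; glass; leave; what

Unigram counts meeting the condition (at least 3 times):
  but: 3
  glass: 7
  leave: 9
  what: 6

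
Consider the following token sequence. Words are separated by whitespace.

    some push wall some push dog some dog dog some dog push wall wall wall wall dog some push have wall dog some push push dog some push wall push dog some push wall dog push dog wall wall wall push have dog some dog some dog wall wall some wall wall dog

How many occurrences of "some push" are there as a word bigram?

Scanning the 52 overlapping bigram windows for "some push":
  position 1–2: some push
  position 4–5: some push
  position 18–19: some push
  position 23–24: some push
  position 27–28: some push
  position 32–33: some push

6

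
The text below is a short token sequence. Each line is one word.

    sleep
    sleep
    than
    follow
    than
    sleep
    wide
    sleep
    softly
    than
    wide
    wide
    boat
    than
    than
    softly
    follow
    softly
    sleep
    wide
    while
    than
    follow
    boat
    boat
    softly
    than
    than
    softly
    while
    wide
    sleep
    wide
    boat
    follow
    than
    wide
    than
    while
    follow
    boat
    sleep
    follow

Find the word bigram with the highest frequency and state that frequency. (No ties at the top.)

"sleep wide", 3 times

Bigram frequencies (highest first):
  sleep wide: 3
  than follow: 2
  follow than: 2
  wide sleep: 2
  softly than: 2
  than wide: 2
  … (25 more, each ≤ 2)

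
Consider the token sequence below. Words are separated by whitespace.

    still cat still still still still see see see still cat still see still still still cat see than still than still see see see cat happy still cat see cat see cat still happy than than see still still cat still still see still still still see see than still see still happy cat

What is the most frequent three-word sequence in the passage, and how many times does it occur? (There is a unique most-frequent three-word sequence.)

Trigram frequencies (highest first):
  still still still: 4
  still cat still: 3
  still still see: 3
  still see see: 3
  still see still: 3
  see still still: 3
  … (27 more, each ≤ 2)

"still still still", 4 times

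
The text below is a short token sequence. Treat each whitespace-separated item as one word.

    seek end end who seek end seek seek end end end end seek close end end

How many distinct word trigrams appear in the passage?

12

16 tokens → 14 trigram windows in total.
Repeated trigrams (each contributes count−1 duplicates):
  end end end: 2
  seek end end: 2
2 duplicate windows → 14 − 2 = 12 distinct.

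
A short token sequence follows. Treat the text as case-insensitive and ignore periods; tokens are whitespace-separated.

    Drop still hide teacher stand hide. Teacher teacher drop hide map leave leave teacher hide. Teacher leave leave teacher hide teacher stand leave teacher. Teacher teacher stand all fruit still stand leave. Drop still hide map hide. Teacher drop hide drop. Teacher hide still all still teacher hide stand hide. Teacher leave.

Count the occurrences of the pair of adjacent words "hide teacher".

Scanning the 51 overlapping bigram windows for "hide teacher":
  position 3–4: hide teacher
  position 6–7: hide teacher
  position 15–16: hide teacher
  position 20–21: hide teacher
  position 37–38: hide teacher
  position 50–51: hide teacher

6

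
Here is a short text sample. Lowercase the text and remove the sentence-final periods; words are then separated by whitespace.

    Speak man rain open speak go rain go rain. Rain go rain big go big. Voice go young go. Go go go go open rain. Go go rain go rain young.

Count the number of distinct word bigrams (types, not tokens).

31 tokens → 30 bigram windows in total.
Repeated bigrams (each contributes count−1 duplicates):
  go go: 5
  go rain: 5
  rain go: 4
11 duplicate windows → 30 − 11 = 19 distinct.

19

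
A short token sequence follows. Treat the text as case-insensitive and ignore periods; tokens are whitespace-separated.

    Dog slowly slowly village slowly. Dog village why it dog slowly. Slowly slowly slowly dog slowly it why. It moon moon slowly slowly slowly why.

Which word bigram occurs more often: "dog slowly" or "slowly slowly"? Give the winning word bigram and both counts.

"dog slowly": 3 occurrences
"slowly slowly": 6 occurrences

"slowly slowly" (6 vs 3)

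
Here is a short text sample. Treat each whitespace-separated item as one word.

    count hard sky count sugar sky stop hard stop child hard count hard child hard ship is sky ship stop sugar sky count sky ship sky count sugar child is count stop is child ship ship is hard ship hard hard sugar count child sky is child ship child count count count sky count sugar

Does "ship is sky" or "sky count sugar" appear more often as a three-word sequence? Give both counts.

"sky count sugar" (3 vs 1)

"ship is sky": 1 occurrence
"sky count sugar": 3 occurrences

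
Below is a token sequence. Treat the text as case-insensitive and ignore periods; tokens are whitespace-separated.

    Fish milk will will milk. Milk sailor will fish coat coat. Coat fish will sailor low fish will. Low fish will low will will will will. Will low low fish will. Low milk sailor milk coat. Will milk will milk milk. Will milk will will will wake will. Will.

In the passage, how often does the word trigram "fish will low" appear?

Scanning the 47 overlapping trigram windows for "fish will low":
  position 17–19: fish will low
  position 20–22: fish will low
  position 30–32: fish will low

3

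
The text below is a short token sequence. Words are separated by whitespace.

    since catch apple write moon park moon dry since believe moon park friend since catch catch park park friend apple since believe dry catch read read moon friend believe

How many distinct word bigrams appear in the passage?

29 tokens → 28 bigram windows in total.
Repeated bigrams (each contributes count−1 duplicates):
  moon park: 2
  park friend: 2
  since believe: 2
  since catch: 2
4 duplicate windows → 28 − 4 = 24 distinct.

24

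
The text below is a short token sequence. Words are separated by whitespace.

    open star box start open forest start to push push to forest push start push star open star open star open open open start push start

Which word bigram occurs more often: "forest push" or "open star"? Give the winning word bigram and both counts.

"open star" (3 vs 1)

"forest push": 1 occurrence
"open star": 3 occurrences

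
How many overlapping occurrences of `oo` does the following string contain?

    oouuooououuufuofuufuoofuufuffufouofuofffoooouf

Sliding a length-2 window over the 46 characters (45 positions):
  position 1–2: oo
  position 5–6: oo
  position 6–7: oo
  position 21–22: oo
  position 41–42: oo
  position 42–43: oo
  position 43–44: oo

7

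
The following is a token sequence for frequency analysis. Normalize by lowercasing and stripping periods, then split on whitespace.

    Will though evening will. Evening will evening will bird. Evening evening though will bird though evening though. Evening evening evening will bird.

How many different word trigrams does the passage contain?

17

22 tokens → 20 trigram windows in total.
Repeated trigrams (each contributes count−1 duplicates):
  evening will bird: 2
  evening will evening: 2
  will evening will: 2
3 duplicate windows → 20 − 3 = 17 distinct.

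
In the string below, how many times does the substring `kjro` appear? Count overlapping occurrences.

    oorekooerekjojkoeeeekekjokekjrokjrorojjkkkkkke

2

Sliding a length-4 window over the 46 characters (43 positions):
  position 28–31: kjro
  position 32–35: kjro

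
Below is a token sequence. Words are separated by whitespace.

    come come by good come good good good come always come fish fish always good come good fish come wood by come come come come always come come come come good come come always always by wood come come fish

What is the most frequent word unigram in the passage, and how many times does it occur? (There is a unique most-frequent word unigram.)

Unigram frequencies (highest first):
  come: 19
  good: 7
  always: 5
  fish: 4
  by: 3
  wood: 2

"come", 19 times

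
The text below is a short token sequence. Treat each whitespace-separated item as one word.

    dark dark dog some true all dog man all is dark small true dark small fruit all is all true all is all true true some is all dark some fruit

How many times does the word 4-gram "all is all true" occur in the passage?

Scanning the 28 overlapping 4-gram windows for "all is all true":
  position 17–20: all is all true
  position 21–24: all is all true

2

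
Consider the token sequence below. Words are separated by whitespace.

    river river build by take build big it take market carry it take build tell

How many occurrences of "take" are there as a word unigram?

Scanning the 15 tokens for "take":
  position 5: take
  position 9: take
  position 13: take

3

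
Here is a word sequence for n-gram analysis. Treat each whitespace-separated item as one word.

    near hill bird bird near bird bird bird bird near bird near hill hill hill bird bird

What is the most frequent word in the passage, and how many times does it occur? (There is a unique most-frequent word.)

Unigram frequencies (highest first):
  bird: 9
  near: 4
  hill: 4

"bird", 9 times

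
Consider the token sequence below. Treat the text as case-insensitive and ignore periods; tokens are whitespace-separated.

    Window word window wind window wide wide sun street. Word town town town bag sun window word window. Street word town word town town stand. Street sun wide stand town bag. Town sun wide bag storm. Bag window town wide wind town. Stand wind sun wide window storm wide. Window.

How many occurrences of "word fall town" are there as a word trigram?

0

Scanning the 48 overlapping trigram windows for "word fall town":
  (none found)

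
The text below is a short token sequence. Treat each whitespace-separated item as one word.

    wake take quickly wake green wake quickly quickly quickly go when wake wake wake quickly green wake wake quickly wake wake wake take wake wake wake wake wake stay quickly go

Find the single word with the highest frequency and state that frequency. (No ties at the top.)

Unigram frequencies (highest first):
  wake: 16
  quickly: 7
  take: 2
  green: 2
  go: 2
  when: 1
  … (1 more, each ≤ 1)

"wake", 16 times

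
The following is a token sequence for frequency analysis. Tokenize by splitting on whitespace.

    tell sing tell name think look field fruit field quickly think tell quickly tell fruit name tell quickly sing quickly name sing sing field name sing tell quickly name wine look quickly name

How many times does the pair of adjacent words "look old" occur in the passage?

Scanning the 32 overlapping bigram windows for "look old":
  (none found)

0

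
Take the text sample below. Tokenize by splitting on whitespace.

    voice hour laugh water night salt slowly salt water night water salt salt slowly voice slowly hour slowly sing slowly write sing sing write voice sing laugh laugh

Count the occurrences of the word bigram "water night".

Scanning the 27 overlapping bigram windows for "water night":
  position 4–5: water night
  position 9–10: water night

2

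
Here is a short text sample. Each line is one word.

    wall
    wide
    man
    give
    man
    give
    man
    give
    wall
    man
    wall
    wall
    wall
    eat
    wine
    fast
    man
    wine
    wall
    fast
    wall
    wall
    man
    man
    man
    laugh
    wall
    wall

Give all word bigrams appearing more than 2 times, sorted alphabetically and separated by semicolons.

Bigram counts meeting the condition (more than 2 times):
  man give: 3
  wall wall: 4

man give; wall wall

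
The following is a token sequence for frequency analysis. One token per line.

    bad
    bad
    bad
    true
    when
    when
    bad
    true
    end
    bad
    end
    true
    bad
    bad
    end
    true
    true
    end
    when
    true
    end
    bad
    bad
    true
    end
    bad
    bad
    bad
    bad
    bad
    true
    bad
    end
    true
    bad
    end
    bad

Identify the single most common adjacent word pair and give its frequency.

"bad bad", 8 times

Bigram frequencies (highest first):
  bad bad: 8
  bad true: 4
  true end: 4
  end bad: 4
  bad end: 4
  end true: 3
  … (7 more, each ≤ 3)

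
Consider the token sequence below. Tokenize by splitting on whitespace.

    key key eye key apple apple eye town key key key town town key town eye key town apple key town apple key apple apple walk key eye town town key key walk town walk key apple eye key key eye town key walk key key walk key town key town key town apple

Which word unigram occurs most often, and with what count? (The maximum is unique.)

Unigram frequencies (highest first):
  key: 22
  town: 13
  apple: 8
  eye: 6
  walk: 5

"key", 22 times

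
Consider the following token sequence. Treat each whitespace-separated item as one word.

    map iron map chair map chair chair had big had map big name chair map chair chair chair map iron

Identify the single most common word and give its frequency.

"chair", 7 times

Unigram frequencies (highest first):
  chair: 7
  map: 6
  iron: 2
  had: 2
  big: 2
  name: 1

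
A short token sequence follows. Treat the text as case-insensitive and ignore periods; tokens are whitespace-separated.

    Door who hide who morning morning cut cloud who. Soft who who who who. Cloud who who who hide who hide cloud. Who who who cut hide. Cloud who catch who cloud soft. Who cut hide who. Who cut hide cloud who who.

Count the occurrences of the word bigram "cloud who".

Scanning the 42 overlapping bigram windows for "cloud who":
  position 8–9: cloud who
  position 15–16: cloud who
  position 22–23: cloud who
  position 28–29: cloud who
  position 41–42: cloud who

5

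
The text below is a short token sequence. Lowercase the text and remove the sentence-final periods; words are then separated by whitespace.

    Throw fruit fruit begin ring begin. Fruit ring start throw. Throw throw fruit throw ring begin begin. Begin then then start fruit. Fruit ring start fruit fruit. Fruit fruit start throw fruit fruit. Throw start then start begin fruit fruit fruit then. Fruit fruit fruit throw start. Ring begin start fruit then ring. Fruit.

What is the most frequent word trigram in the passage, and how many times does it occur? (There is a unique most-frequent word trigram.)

Trigram frequencies (highest first):
  fruit fruit fruit: 4
  throw fruit fruit: 2
  fruit ring start: 2
  start fruit fruit: 2
  fruit fruit throw: 2
  fruit throw start: 2
  … (38 more, each ≤ 1)

"fruit fruit fruit", 4 times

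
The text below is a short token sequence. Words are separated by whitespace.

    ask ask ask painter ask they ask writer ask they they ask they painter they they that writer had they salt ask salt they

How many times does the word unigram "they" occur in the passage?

Scanning the 24 tokens for "they":
  position 6: they
  position 10: they
  position 11: they
  position 13: they
  position 15: they
  position 16: they
  position 20: they
  position 24: they

8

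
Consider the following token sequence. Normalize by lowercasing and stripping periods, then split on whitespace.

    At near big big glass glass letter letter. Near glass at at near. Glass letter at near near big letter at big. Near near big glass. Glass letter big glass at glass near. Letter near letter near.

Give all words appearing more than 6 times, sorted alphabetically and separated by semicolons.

Unigram counts meeting the condition (more than 6 times):
  glass: 8
  letter: 7
  near: 10

glass; letter; near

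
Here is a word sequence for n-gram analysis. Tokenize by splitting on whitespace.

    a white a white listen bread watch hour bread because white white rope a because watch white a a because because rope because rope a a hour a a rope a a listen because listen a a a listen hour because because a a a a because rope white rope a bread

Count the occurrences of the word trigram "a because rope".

Scanning the 50 overlapping trigram windows for "a because rope":
  position 46–48: a because rope

1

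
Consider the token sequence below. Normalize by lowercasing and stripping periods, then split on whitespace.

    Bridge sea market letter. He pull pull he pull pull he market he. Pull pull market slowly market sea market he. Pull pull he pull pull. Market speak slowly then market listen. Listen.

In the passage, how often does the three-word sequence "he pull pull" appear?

5

Scanning the 31 overlapping trigram windows for "he pull pull":
  position 5–7: he pull pull
  position 8–10: he pull pull
  position 13–15: he pull pull
  position 21–23: he pull pull
  position 24–26: he pull pull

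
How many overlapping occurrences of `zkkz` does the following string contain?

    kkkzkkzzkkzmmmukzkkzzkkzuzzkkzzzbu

5

Sliding a length-4 window over the 34 characters (31 positions):
  position 4–7: zkkz
  position 8–11: zkkz
  position 17–20: zkkz
  position 21–24: zkkz
  position 27–30: zkkz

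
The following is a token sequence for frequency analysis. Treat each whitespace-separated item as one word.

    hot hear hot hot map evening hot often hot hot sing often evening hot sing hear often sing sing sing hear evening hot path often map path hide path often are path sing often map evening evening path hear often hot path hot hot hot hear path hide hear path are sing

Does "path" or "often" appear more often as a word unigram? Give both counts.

"path": 8 occurrences
"often": 7 occurrences

"path" (8 vs 7)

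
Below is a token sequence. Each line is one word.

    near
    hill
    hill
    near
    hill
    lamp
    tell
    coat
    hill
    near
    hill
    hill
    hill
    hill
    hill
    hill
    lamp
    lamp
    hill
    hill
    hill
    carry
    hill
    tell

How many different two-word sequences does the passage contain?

24 tokens → 23 bigram windows in total.
Repeated bigrams (each contributes count−1 duplicates):
  hill hill: 8
  near hill: 3
  hill lamp: 2
  hill near: 2
11 duplicate windows → 23 − 11 = 12 distinct.

12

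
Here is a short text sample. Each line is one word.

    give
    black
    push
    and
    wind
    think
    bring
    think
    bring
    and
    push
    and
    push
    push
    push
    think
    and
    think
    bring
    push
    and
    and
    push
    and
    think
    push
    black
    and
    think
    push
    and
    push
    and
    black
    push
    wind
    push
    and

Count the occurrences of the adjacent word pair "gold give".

Scanning the 37 overlapping bigram windows for "gold give":
  (none found)

0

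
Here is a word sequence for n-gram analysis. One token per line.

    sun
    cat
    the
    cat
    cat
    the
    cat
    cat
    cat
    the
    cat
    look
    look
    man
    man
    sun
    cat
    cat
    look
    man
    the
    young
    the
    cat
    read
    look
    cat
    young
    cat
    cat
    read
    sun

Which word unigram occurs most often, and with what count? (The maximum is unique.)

"cat", 13 times

Unigram frequencies (highest first):
  cat: 13
  the: 5
  look: 4
  sun: 3
  man: 3
  young: 2
  … (1 more, each ≤ 2)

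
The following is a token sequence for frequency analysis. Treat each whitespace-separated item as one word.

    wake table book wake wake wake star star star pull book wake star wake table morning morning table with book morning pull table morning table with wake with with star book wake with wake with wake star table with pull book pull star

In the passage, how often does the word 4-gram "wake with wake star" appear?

1

Scanning the 40 overlapping 4-gram windows for "wake with wake star":
  position 34–37: wake with wake star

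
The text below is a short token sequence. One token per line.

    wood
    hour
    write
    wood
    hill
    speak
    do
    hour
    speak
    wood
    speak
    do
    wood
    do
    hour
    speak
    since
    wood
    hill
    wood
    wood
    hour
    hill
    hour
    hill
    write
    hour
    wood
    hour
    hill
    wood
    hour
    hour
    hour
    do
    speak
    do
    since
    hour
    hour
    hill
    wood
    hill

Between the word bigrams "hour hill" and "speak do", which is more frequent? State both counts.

"hour hill" (4 vs 3)

"hour hill": 4 occurrences
"speak do": 3 occurrences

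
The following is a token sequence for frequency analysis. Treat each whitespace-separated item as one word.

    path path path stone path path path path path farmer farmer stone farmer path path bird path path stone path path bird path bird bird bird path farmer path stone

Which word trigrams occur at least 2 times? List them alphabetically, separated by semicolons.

Trigram counts meeting the condition (at least 2 times):
  path bird path: 2
  path path bird: 2
  path path path: 4
  path path stone: 2
  path stone path: 2
  stone path path: 2

path bird path; path path bird; path path path; path path stone; path stone path; stone path path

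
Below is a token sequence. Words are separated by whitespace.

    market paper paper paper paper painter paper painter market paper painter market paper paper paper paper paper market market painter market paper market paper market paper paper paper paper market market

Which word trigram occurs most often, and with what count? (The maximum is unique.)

"paper paper paper", 7 times

Trigram frequencies (highest first):
  paper paper paper: 7
  market paper paper: 3
  painter market paper: 3
  paper painter market: 2
  paper paper market: 2
  paper market market: 2
  … (8 more, each ≤ 2)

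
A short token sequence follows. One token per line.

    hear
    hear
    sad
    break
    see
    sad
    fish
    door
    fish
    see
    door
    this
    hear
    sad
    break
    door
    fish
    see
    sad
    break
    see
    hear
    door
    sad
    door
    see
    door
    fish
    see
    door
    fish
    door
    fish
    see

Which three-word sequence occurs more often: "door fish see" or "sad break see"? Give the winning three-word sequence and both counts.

"door fish see" (4 vs 2)

"door fish see": 4 occurrences
"sad break see": 2 occurrences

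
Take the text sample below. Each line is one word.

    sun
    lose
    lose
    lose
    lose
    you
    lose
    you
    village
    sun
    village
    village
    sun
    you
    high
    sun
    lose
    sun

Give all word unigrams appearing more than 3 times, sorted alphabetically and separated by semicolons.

lose; sun

Unigram counts meeting the condition (more than 3 times):
  lose: 6
  sun: 5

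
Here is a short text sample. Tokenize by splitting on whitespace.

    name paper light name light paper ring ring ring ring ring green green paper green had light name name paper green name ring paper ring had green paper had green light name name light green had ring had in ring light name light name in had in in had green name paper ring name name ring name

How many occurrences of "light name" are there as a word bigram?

Scanning the 56 overlapping bigram windows for "light name":
  position 3–4: light name
  position 17–18: light name
  position 31–32: light name
  position 41–42: light name
  position 43–44: light name

5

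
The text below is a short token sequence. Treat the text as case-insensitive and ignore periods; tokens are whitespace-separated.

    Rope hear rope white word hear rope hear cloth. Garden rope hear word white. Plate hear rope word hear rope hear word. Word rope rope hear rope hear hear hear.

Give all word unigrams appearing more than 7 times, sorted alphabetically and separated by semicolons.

hear; rope

Unigram counts meeting the condition (more than 7 times):
  hear: 11
  rope: 9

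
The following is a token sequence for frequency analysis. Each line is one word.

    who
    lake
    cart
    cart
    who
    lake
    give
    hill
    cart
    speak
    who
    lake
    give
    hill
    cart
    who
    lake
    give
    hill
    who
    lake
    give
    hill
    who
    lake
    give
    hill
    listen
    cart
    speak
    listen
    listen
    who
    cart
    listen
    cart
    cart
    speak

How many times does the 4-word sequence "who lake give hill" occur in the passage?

5

Scanning the 35 overlapping 4-gram windows for "who lake give hill":
  position 5–8: who lake give hill
  position 11–14: who lake give hill
  position 16–19: who lake give hill
  position 20–23: who lake give hill
  position 24–27: who lake give hill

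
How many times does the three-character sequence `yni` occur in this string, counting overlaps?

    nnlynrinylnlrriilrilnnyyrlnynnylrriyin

Sliding a length-3 window over the 38 characters (36 positions):
  (no match at any position)

0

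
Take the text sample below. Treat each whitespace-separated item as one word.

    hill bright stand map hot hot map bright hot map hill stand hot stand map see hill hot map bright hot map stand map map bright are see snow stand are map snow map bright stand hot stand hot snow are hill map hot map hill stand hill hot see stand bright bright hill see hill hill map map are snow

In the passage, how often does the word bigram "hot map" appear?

5

Scanning the 60 overlapping bigram windows for "hot map":
  position 6–7: hot map
  position 9–10: hot map
  position 18–19: hot map
  position 21–22: hot map
  position 44–45: hot map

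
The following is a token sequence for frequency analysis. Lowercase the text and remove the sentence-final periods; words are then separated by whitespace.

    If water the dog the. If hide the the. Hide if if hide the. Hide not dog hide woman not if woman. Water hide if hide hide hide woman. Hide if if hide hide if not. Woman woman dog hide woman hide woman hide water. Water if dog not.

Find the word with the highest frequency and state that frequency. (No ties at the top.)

"hide", 15 times

Unigram frequencies (highest first):
  hide: 15
  if: 10
  woman: 7
  the: 5
  water: 4
  dog: 4
  … (1 more, each ≤ 4)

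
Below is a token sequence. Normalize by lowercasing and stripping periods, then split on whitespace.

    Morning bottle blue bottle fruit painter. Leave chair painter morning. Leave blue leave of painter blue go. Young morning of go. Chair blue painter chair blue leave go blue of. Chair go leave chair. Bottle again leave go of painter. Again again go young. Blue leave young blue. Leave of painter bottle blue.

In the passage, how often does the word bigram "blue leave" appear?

Scanning the 52 overlapping bigram windows for "blue leave":
  position 12–13: blue leave
  position 26–27: blue leave
  position 45–46: blue leave
  position 48–49: blue leave

4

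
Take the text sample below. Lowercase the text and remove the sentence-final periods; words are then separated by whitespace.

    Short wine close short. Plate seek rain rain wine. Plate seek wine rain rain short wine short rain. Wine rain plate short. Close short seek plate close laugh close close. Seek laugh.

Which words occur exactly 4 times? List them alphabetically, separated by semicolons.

Unigram counts meeting the condition (exactly 4 times):
  plate: 4
  seek: 4

plate; seek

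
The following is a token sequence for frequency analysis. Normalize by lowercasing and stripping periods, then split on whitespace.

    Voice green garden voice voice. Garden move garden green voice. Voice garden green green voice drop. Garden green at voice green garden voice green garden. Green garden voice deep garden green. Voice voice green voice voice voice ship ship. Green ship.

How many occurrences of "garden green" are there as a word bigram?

5

Scanning the 40 overlapping bigram windows for "garden green":
  position 8–9: garden green
  position 12–13: garden green
  position 17–18: garden green
  position 25–26: garden green
  position 30–31: garden green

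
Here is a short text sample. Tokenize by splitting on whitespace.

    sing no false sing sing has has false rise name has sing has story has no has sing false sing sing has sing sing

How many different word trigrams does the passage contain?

20

24 tokens → 22 trigram windows in total.
Repeated trigrams (each contributes count−1 duplicates):
  false sing sing: 2
  sing sing has: 2
2 duplicate windows → 22 − 2 = 20 distinct.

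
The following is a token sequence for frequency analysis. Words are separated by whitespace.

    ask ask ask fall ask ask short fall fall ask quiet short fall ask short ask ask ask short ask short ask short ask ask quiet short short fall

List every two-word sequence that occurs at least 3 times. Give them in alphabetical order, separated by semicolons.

ask ask; ask short; fall ask; short ask; short fall

Bigram counts meeting the condition (at least 3 times):
  ask ask: 6
  ask short: 5
  fall ask: 3
  short ask: 4
  short fall: 3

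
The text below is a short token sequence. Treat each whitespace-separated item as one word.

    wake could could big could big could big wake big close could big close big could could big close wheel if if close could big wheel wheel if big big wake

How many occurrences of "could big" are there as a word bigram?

Scanning the 30 overlapping bigram windows for "could big":
  position 3–4: could big
  position 5–6: could big
  position 7–8: could big
  position 12–13: could big
  position 17–18: could big
  position 24–25: could big

6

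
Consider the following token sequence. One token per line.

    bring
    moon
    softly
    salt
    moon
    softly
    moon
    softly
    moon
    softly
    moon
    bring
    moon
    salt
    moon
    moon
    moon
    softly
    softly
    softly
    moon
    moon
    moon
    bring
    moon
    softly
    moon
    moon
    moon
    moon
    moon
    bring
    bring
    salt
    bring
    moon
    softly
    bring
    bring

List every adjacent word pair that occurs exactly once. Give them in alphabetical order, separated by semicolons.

Bigram counts meeting the condition (exactly once):
  bring salt: 1
  moon salt: 1
  salt bring: 1
  softly bring: 1
  softly salt: 1

bring salt; moon salt; salt bring; softly bring; softly salt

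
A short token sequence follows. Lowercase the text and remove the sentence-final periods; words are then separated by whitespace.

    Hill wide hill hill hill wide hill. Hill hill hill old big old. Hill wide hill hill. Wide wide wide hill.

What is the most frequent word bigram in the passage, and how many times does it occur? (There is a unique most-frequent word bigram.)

Bigram frequencies (highest first):
  hill hill: 6
  hill wide: 4
  wide hill: 4
  wide wide: 2
  hill old: 1
  old big: 1
  … (2 more, each ≤ 1)

"hill hill", 6 times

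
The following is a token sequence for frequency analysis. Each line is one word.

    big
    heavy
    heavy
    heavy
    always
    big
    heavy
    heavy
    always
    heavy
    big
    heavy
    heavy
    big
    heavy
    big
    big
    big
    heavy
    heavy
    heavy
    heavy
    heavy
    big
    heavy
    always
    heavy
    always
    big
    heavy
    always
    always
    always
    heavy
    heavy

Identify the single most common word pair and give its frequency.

Bigram frequencies (highest first):
  heavy heavy: 9
  big heavy: 7
  heavy always: 5
  heavy big: 4
  always heavy: 3
  always big: 2
  … (2 more, each ≤ 2)

"heavy heavy", 9 times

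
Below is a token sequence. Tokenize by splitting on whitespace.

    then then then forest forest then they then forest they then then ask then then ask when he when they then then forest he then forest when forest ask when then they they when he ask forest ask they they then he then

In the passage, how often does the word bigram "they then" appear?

4

Scanning the 42 overlapping bigram windows for "they then":
  position 7–8: they then
  position 10–11: they then
  position 20–21: they then
  position 40–41: they then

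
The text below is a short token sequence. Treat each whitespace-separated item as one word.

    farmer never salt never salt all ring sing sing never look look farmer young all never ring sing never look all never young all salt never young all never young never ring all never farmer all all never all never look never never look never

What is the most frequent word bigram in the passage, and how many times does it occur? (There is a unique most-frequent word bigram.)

Bigram frequencies (highest first):
  all never: 6
  never look: 4
  young all: 3
  never young: 3
  never salt: 2
  salt never: 2
  … (20 more, each ≤ 2)

"all never", 6 times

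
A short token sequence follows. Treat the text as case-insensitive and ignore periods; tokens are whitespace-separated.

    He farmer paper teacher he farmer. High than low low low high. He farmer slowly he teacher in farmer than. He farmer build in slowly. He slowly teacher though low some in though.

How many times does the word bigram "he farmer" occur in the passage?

4

Scanning the 32 overlapping bigram windows for "he farmer":
  position 1–2: he farmer
  position 5–6: he farmer
  position 13–14: he farmer
  position 21–22: he farmer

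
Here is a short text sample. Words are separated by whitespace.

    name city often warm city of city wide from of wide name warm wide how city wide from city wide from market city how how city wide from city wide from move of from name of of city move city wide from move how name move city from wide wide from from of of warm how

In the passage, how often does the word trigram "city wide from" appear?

Scanning the 54 overlapping trigram windows for "city wide from":
  position 7–9: city wide from
  position 16–18: city wide from
  position 19–21: city wide from
  position 26–28: city wide from
  position 29–31: city wide from
  position 40–42: city wide from

6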